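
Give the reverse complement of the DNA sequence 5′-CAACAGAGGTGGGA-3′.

5'-TCCCACCTCTGTTG-3'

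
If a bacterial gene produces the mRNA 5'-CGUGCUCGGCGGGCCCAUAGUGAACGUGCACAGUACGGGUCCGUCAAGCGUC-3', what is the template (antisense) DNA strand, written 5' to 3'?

5'-GACGCTTGACGGACCCGTACTGTGCACGTTCACTATGGGCCCGCCGAGCACG-3'

Replace U with T to get the coding DNA strand: CGTGCTCGGCGGGCCCATAGTGAACGTGCACAGTACGGGTCCGTCAAGCGTC. The template strand is its reverse complement (complement GCACGAGCCGCCCGGGTATCACTTGCACGTGTCATGCCCAGGCAGTTCGCAG, then reverse).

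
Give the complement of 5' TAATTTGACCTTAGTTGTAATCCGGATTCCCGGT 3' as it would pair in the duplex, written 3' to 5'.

Base-pairing A↔T, G↔C gives the complement. The complementary strand is antiparallel, so paired with a 5'→3' strand it runs 3'→5'.

3'-ATTAAACTGGAATCAACATTAGGCCTAAGGGCCA-5'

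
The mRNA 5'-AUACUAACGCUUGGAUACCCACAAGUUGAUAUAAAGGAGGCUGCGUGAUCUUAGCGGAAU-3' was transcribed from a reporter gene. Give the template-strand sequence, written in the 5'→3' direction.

Replace U with T to get the coding DNA strand: ATACTAACGCTTGGATACCCACAAGTTGATATAAAGGAGGCTGCGTGATCTTAGCGGAAT. The template strand is its reverse complement (complement TATGATTGCGAACCTATGGGTGTTCAACTATATTTCCTCCGACGCACTAGAATCGCCTTA, then reverse).

5'-ATTCCGCTAAGATCACGCAGCCTCCTTTATATCAACTTGTGGGTATCCAAGCGTTAGTAT-3'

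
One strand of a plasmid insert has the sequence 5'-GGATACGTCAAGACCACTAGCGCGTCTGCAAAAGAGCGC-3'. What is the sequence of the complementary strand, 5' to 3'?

5′-GCGCTCTTTTGCAGACGCGCTAGTGGTCTTGACGTATCC-3′

The complement of GGATACGTCAAGACCACTAGCGCGTCTGCAAAAGAGCGC is CCTATGCAGTTCTGGTGATCGCGCAGACGTTTTCTCGCG (A↔T, G↔C). DNA strands are antiparallel, so the complementary strand runs 3'→5'; reversing gives the 5'→3' form.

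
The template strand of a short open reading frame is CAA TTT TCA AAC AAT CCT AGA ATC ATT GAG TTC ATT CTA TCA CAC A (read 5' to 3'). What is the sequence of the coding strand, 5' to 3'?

5'-TGTGTGATAGAATGAACTCAATGATTCTAGGATTGTTTGAAAATTG-3'

The coding strand is complementary and antiparallel to the template: take the complement (A↔T, G↔C) and reverse.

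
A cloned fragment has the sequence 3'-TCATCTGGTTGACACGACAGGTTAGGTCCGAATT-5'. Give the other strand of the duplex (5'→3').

5'-AGTAGACCAACTGTGCTGTCCAATCCAGGCTTAA-3'

The strand is given 3'→5', so its complement runs 5'→3' in the same left-to-right order: pair each base A↔T, G↔C.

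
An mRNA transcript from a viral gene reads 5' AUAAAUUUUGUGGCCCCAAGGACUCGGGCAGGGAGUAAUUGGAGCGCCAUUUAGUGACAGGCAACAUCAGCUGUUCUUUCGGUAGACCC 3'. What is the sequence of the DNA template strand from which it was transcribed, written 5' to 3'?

5'-GGGTCTACCGAAAGAACAGCTGATGTTGCCTGTCACTAAATGGCGCTCCAATTACTCCCTGCCCGAGTCCTTGGGGCCACAAAATTTAT-3'

Replace U with T to get the coding DNA strand: ATAAATTTTGTGGCCCCAAGGACTCGGGCAGGGAGTAATTGGAGCGCCATTTAGTGACAGGCAACATCAGCTGTTCTTTCGGTAGACCC. The template strand is its reverse complement (complement TATTTAAAACACCGGGGTTCCTGAGCCCGTCCCTCATTAACCTCGCGGTAAATCACTGTCCGTTGTAGTCGACAAGAAAGCCATCTGGG, then reverse).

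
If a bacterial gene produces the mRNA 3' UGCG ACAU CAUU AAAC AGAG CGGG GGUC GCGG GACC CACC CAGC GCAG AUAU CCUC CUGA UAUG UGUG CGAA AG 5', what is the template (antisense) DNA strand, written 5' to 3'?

Written 5'→3' the mRNA is GAAAGCGUGUGUAUAGUCCUCCUAUAGACGCGACCCACCCAGGGCGCUGGGGGCGAGACAAAUUACUACAGCGU, so the coding DNA strand is GAAAGCGTGTGTATAGTCCTCCTATAGACGCGACCCACCCAGGGCGCTGGGGGCGAGACAAATTACTACAGCGT. The template is its reverse complement.

5'-ACGCTGTAGTAATTTGTCTCGCCCCCAGCGCCCTGGGTGGGTCGCGTCTATAGGAGGACTATACACACGCTTTC-3'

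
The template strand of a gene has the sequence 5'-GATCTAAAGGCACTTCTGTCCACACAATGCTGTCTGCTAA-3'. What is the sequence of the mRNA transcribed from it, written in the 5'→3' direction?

5'-UUAGCAGACAGCAUUGUGUGGACAGAAGUGCCUUUAGAUC-3'

RNA polymerase reads the template 3'→5' and synthesizes mRNA 5'→3' by base-pairing (A→U, T→A, G↔C). The complement of the template is CTAGATTTCCGTGAAGACAGGTGTGTTACGACAGACGATT; antiparallel, so 5'→3' the coding strand is TTAGCAGACAGCATTGTGTGGACAGAAGTGCCTTTAGATC. Replace T with U for the mRNA.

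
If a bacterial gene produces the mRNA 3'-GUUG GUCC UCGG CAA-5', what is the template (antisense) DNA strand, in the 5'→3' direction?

5'-CAACCAGGAGCCGTT-3'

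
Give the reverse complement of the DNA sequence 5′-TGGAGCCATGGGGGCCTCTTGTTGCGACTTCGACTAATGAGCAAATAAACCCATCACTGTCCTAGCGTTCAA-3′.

5'-TTGAACGCTAGGACAGTGATGGGTTTATTTGCTCATTAGTCGAAGTCGCAACAAGAGGCCCCCATGGCTCCA-3'

Reading the sequence 3'→5' and pairing each base (A↔T, G↔C) gives the reverse complement directly.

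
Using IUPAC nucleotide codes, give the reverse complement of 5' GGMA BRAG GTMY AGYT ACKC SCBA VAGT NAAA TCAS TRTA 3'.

5′-TAYASTGATTTNACTBTVGSGMGTARCTRKACCTYVTKCC-3′

Standard pairs A↔T, G↔C; ambiguity codes pair R↔Y, M↔K, S↔S, B↔V, N↔N. Complement (CCKTVYTCCAKRTCRATGMGSGVTBTCANTTTAGTSAYAT), then reverse for 5'→3'.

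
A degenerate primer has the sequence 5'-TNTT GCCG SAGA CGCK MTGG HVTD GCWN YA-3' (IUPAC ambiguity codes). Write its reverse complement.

Standard pairs A↔T, G↔C; ambiguity codes pair Y↔R, M↔K, W↔W, S↔S, D↔H, V↔B, N↔N. Complement (ANAACGGCSTCTGCGMKACCDBAHCGWNRT), then reverse for 5'→3'.

5'-TRNWGCHABDCCAKMGCGTCTSCGGCAANA-3'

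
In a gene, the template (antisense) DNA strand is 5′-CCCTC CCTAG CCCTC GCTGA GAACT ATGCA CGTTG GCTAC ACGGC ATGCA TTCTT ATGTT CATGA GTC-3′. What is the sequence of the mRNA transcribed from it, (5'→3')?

5'-GACUCAUGAACAUAAGAAUGCAUGCCGUGUAGCCAACGUGCAUAGUUCUCAGCGAGGGCUAGGGAGGG-3'

RNA polymerase reads the template 3'→5' and synthesizes mRNA 5'→3' by base-pairing (A→U, T→A, G↔C). The complement of the template is GGGAGGGATCGGGAGCGACTCTTGATACGTGCAACCGATGTGCCGTACGTAAGAATACAAGTACTCAG; antiparallel, so 5'→3' the coding strand is GACTCATGAACATAAGAATGCATGCCGTGTAGCCAACGTGCATAGTTCTCAGCGAGGGCTAGGGAGGG. Replace T with U for the mRNA.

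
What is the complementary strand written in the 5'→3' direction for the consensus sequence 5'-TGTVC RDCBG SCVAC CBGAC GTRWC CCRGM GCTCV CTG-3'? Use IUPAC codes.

5′-CAGBGAGCKCYGGGWYACGTCVGGTBGSCVGHYGBACA-3′

Standard pairs A↔T, G↔C; ambiguity codes pair R↔Y, M↔K, W↔W, S↔S, B↔V, D↔H. Complement (ACABGYHGVCSGBTGGVCTGCAYWGGGYCKCGAGBGAC), then reverse for 5'→3'.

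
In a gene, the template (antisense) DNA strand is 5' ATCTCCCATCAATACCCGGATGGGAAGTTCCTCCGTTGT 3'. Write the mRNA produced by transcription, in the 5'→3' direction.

5'-ACAACGGAGGAACUUCCCAUCCGGGUAUUGAUGGGAGAU-3'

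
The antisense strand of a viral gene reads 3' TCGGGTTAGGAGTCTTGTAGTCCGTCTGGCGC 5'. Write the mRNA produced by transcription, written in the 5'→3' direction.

Reading the template 3'→5' as shown, RNA polymerase pairs each base (A→U, T→A, G↔C) to build mRNA 5'→3' directly.

5'-AGCCCAAUCCUCAGAACAUCAGGCAGACCGCG-3'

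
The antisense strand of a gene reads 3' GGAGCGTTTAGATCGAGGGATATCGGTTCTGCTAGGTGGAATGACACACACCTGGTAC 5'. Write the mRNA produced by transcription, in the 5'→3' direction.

5'-CCUCGCAAAUCUAGCUCCCUAUAGCCAAGACGAUCCACCUUACUGUGUGUGGACCAUG-3'

Reading the template 3'→5' as shown, RNA polymerase pairs each base (A→U, T→A, G↔C) to build mRNA 5'→3' directly.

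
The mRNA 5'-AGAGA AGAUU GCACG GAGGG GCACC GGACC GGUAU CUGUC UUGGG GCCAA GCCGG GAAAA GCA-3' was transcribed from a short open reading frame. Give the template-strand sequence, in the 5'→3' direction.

Replace U with T to get the coding DNA strand: AGAGAAGATTGCACGGAGGGGCACCGGACCGGTATCTGTCTTGGGGCCAAGCCGGGAAAAGCA. The template strand is its reverse complement (complement TCTCTTCTAACGTGCCTCCCCGTGGCCTGGCCATAGACAGAACCCCGGTTCGGCCCTTTTCGT, then reverse).

5′-TGCTTTTCCCGGCTTGGCCCCAAGACAGATACCGGTCCGGTGCCCCTCCGTGCAATCTTCTCT-3′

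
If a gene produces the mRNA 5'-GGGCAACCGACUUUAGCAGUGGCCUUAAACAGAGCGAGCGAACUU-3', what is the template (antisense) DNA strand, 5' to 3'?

Replace U with T to get the coding DNA strand: GGGCAACCGACTTTAGCAGTGGCCTTAAACAGAGCGAGCGAACTT. The template strand is its reverse complement (complement CCCGTTGGCTGAAATCGTCACCGGAATTTGTCTCGCTCGCTTGAA, then reverse).

5'-AAGTTCGCTCGCTCTGTTTAAGGCCACTGCTAAAGTCGGTTGCCC-3'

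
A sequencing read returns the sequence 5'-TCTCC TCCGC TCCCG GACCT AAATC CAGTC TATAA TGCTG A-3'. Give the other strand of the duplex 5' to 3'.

Pairing A↔T and G↔C gives AGAGGAGGCGAGGGCCTGGATTTAGGTCAGATATTACGACT, running 3'→5'. Reverse for the 5'→3' convention.

5'-TCAGCATTATAGACTGGATTTAGGTCCGGGAGCGGAGGAGA-3'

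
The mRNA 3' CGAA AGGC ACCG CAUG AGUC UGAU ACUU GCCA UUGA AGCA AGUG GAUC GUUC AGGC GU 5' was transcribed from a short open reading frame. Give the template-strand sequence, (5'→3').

5'-GCTTTCCGTGGCGTACTCAGACTATGAACGGTAACTTCGTTCACCTAGCAAGTCCGCA-3'

Written 5'→3' the mRNA is UGCGGACUUGCUAGGUGAACGAAGUUACCGUUCAUAGUCUGAGUACGCCACGGAAAGC, so the coding DNA strand is TGCGGACTTGCTAGGTGAACGAAGTTACCGTTCATAGTCTGAGTACGCCACGGAAAGC. The template is its reverse complement.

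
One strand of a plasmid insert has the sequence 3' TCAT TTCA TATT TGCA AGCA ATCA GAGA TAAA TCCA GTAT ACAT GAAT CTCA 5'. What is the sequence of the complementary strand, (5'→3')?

5'-AGTAAAGTATAAACGTTCGTTAGTCTCTATTTAGGTCATATGTACTTAGAGT-3'

The strand is given 3'→5', so its complement runs 5'→3' in the same left-to-right order: pair each base A↔T, G↔C.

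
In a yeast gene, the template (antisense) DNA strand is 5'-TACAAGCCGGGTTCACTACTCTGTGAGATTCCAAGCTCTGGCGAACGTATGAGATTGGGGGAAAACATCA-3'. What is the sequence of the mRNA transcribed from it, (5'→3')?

RNA polymerase reads the template 3'→5' and synthesizes mRNA 5'→3' by base-pairing (A→U, T→A, G↔C). The complement of the template is ATGTTCGGCCCAAGTGATGAGACACTCTAAGGTTCGAGACCGCTTGCATACTCTAACCCCCTTTTGTAGT; antiparallel, so 5'→3' the coding strand is TGATGTTTTCCCCCAATCTCATACGTTCGCCAGAGCTTGGAATCTCACAGAGTAGTGAACCCGGCTTGTA. Replace T with U for the mRNA.

5'-UGAUGUUUUCCCCCAAUCUCAUACGUUCGCCAGAGCUUGGAAUCUCACAGAGUAGUGAACCCGGCUUGUA-3'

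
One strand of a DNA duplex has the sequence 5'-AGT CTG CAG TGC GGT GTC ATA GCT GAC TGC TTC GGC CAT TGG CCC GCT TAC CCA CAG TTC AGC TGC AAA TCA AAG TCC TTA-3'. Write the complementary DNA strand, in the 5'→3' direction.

5'-TAAGGACTTTGATTTGCAGCTGAACTGTGGGTAAGCGGGCCAATGGCCGAAGCAGTCAGCTATGACACCGCACTGCAGACT-3'

The complement of AGTCTGCAGTGCGGTGTCATAGCTGACTGCTTCGGCCATTGGCCCGCTTACCCACAGTTCAGCTGCAAATCAAAGTCCTTA is TCAGACGTCACGCCACAGTATCGACTGACGAAGCCGGTAACCGGGCGAATGGGTGTCAAGTCGACGTTTAGTTTCAGGAAT (A↔T, G↔C). DNA strands are antiparallel, so the complementary strand runs 3'→5'; reversing gives the 5'→3' form.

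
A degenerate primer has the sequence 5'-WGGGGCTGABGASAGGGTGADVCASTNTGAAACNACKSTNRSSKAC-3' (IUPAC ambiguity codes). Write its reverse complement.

Standard pairs A↔T, G↔C; ambiguity codes pair R↔Y, K↔M, W↔W, S↔S, B↔V, D↔H, N↔N. Complement (WCCCCGACTVCTSTCCCACTHBGTSANACTTTGNTGMSANYSSMTG), then reverse for 5'→3'.

5'-GTMSSYNASMGTNGTTTCANASTGBHTCACCCTSTCVTCAGCCCCW-3'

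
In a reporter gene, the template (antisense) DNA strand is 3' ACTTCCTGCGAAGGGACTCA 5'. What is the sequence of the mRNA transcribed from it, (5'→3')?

Reading the template 3'→5' as shown, RNA polymerase pairs each base (A→U, T→A, G↔C) to build mRNA 5'→3' directly.

5'-UGAAGGACGCUUCCCUGAGU-3'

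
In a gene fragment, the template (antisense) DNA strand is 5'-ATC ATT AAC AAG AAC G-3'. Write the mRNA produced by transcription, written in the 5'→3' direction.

5'-CGUUCUUGUUAAUGAU-3'

RNA polymerase reads the template 3'→5' and synthesizes mRNA 5'→3' by base-pairing (A→U, T→A, G↔C). The complement of the template is TAGTAATTGTTCTTGC; antiparallel, so 5'→3' the coding strand is CGTTCTTGTTAATGAT. Replace T with U for the mRNA.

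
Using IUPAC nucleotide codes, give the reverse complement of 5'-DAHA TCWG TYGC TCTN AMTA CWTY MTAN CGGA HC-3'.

5'-GDTCCGNTAKRAWGTAKTNAGAGCRACWGATDTH-3'

Standard pairs A↔T, G↔C; ambiguity codes pair Y↔R, M↔K, W↔W, D↔H, N↔N. Complement (HTDTAGWCARCGAGANTKATGWARKATNGCCTDG), then reverse for 5'→3'.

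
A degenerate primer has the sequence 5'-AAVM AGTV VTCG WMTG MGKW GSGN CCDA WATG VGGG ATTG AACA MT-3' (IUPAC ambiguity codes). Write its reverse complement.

5′-AKTGTTCAATCCCBCATWTHGGNCSCWMCKCAKWCGABBACTKBTT-3′

Standard pairs A↔T, G↔C; ambiguity codes pair M↔K, W↔W, S↔S, D↔H, V↔B, N↔N. Complement (TTBKTCABBAGCWKACKCMWCSCNGGHTWTACBCCCTAACTTGTKA), then reverse for 5'→3'.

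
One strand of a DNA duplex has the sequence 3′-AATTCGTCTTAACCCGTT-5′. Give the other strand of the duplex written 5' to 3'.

5′-TTAAGCAGAATTGGGCAA-3′

The strand is given 3'→5', so its complement runs 5'→3' in the same left-to-right order: pair each base A↔T, G↔C.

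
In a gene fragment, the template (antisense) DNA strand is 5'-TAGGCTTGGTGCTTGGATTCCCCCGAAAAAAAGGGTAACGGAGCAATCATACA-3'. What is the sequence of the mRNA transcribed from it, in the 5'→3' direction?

The mRNA has the sequence of the coding strand (reverse complement of the template) with T→U. Reverse complement of TAGGCTTGGTGCTTGGATTCCCCCGAAAAAAAGGGTAACGGAGCAATCATACA is TGTATGATTGCTCCGTTACCCTTTTTTTCGGGGGAATCCAAGCACCAAGCCTA; then T→U.

5'-UGUAUGAUUGCUCCGUUACCCUUUUUUUCGGGGGAAUCCAAGCACCAAGCCUA-3'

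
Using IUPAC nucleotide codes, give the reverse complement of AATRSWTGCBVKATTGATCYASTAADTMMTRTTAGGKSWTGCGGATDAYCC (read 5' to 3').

5'-GGRTHATCCGCAWSMCCTAAYAKKAHTTASTRGATCAATMBVGCAWSYATT-3'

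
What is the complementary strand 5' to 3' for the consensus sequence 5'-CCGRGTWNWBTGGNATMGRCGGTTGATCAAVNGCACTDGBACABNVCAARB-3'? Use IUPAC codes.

Standard pairs A↔T, G↔C; ambiguity codes pair R↔Y, M↔K, W↔W, B↔V, D↔H, N↔N. Complement (GGCYCAWNWVACCNTAKCYGCCAACTAGTTBNCGTGAHCVTGTVNBGTTYV), then reverse for 5'→3'.

5'-VYTTGBNVTGTVCHAGTGCNBTTGATCAACCGYCKATNCCAVWNWACYCGG-3'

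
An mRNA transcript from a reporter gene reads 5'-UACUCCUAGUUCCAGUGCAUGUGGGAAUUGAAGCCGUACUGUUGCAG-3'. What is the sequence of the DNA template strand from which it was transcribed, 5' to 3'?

5'-CTGCAACAGTACGGCTTCAATTCCCACATGCACTGGAACTAGGAGTA-3'

Replace U with T to get the coding DNA strand: TACTCCTAGTTCCAGTGCATGTGGGAATTGAAGCCGTACTGTTGCAG. The template strand is its reverse complement (complement ATGAGGATCAAGGTCACGTACACCCTTAACTTCGGCATGACAACGTC, then reverse).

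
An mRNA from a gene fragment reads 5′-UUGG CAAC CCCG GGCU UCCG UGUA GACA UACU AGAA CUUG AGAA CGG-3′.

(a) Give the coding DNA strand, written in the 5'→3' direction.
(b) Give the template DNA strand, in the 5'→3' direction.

(a) The coding strand matches the mRNA with U→T.
(b) The template strand is the reverse complement of the coding strand.

(a) 5′-TTGGCAACCCCGGGCTTCCGTGTAGACATACTAGAACTTGAGAACGG-3′
(b) 5'-CCGTTCTCAAGTTCTAGTATGTCTACACGGAAGCCCGGGGTTGCCAA-3'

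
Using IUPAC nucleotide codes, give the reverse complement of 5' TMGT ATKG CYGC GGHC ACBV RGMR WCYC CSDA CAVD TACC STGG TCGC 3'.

Standard pairs A↔T, G↔C; ambiguity codes pair R↔Y, M↔K, W↔W, S↔S, B↔V, D↔H. Complement (AKCATAMCGRCGCCDGTGVBYCKYWGRGGSHTGTBHATGGSACCAGCG), then reverse for 5'→3'.

5'-GCGACCASGGTAHBTGTHSGGRGWYKCYBVGTGDCCGCRGCMATACKA-3'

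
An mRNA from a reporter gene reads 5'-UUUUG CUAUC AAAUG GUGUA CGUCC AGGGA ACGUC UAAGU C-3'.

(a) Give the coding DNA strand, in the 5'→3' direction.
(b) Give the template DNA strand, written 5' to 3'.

(a) The coding strand matches the mRNA with U→T.
(b) The template strand is the reverse complement of the coding strand.

(a) 5'-TTTTGCTATCAAATGGTGTACGTCCAGGGAACGTCTAAGTC-3'
(b) 5'-GACTTAGACGTTCCCTGGACGTACACCATTTGATAGCAAAA-3'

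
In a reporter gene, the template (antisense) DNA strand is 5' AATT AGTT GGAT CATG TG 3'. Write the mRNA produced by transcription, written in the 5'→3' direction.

The mRNA has the sequence of the coding strand (reverse complement of the template) with T→U. Reverse complement of AATTAGTTGGATCATGTG is CACATGATCCAACTAATT; then T→U.

5'-CACAUGAUCCAACUAAUU-3'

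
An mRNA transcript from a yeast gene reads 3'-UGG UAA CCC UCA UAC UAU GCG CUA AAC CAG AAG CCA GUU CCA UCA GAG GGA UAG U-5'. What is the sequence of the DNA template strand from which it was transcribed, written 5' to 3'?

Written 5'→3' the mRNA is UGAUAGGGAGACUACCUUGACCGAAGACCAAAUCGCGUAUCAUACUCCCAAUGGU, so the coding DNA strand is TGATAGGGAGACTACCTTGACCGAAGACCAAATCGCGTATCATACTCCCAATGGT. The template is its reverse complement.

5'-ACCATTGGGAGTATGATACGCGATTTGGTCTTCGGTCAAGGTAGTCTCCCTATCA-3'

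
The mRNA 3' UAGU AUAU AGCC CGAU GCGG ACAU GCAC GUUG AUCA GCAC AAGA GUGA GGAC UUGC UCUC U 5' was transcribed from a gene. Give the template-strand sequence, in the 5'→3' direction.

Written 5'→3' the mRNA is UCUCUCGUUCAGGAGUGAGAACACGACUAGUUGCACGUACAGGCGUAGCCCGAUAUAUGAU, so the coding DNA strand is TCTCTCGTTCAGGAGTGAGAACACGACTAGTTGCACGTACAGGCGTAGCCCGATATATGAT. The template is its reverse complement.

5'-ATCATATATCGGGCTACGCCTGTACGTGCAACTAGTCGTGTTCTCACTCCTGAACGAGAGA-3'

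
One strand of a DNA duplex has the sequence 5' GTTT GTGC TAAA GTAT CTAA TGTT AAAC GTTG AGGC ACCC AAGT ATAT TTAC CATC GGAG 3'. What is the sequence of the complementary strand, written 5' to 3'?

5'-CTCCGATGGTAAATATACTTGGGTGCCTCAACGTTTAACATTAGATACTTTAGCACAAAC-3'

The complement of GTTTGTGCTAAAGTATCTAATGTTAAACGTTGAGGCACCCAAGTATATTTACCATCGGAG is CAAACACGATTTCATAGATTACAATTTGCAACTCCGTGGGTTCATATAAATGGTAGCCTC (A↔T, G↔C). DNA strands are antiparallel, so the complementary strand runs 3'→5'; reversing gives the 5'→3' form.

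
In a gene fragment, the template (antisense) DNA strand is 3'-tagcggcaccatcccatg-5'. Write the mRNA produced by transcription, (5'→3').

Reading the template 3'→5' as shown, RNA polymerase pairs each base (A→U, T→A, G↔C) to build mRNA 5'→3' directly.

5'-AUCGCCGUGGUAGGGUAC-3'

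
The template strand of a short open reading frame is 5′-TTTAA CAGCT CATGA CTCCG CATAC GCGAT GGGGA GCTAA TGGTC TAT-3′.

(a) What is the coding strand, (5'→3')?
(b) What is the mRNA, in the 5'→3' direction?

(a) 5'-ATAGACCATTAGCTCCCCATCGCGTATGCGGAGTCATGAGCTGTTAAA-3'
(b) 5′-AUAGACCAUUAGCUCCCCAUCGCGUAUGCGGAGUCAUGAGCUGUUAAA-3′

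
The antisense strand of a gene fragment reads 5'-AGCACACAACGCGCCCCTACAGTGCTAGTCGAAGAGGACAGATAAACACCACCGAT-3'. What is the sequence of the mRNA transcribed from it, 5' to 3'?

5'-AUCGGUGGUGUUUAUCUGUCCUCUUCGACUAGCACUGUAGGGGCGCGUUGUGUGCU-3'

The mRNA has the sequence of the coding strand (reverse complement of the template) with T→U. Reverse complement of AGCACACAACGCGCCCCTACAGTGCTAGTCGAAGAGGACAGATAAACACCACCGAT is ATCGGTGGTGTTTATCTGTCCTCTTCGACTAGCACTGTAGGGGCGCGTTGTGTGCT; then T→U.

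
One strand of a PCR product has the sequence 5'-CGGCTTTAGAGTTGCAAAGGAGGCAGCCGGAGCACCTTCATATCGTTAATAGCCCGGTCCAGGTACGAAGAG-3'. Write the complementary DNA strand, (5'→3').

5'-CTCTTCGTACCTGGACCGGGCTATTAACGATATGAAGGTGCTCCGGCTGCCTCCTTTGCAACTCTAAAGCCG-3'

Pairing A↔T and G↔C gives GCCGAAATCTCAACGTTTCCTCCGTCGGCCTCGTGGAAGTATAGCAATTATCGGGCCAGGTCCATGCTTCTC, running 3'→5'. Reverse for the 5'→3' convention.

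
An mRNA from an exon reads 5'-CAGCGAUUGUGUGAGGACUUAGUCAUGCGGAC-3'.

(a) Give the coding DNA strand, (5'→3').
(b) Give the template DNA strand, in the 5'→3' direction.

(a) The coding strand matches the mRNA with U→T.
(b) The template strand is the reverse complement of the coding strand.

(a) 5'-CAGCGATTGTGTGAGGACTTAGTCATGCGGAC-3'
(b) 5'-GTCCGCATGACTAAGTCCTCACACAATCGCTG-3'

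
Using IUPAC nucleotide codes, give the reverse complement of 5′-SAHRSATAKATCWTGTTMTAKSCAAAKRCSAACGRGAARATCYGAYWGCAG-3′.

5'-CTGCWRTCRGATYTTCYCGTTSGYMTTTGSMTAKAACAWGATMTATSYDTS-3'

Standard pairs A↔T, G↔C; ambiguity codes pair R↔Y, M↔K, W↔W, S↔S, H↔D. Complement (STDYSTATMTAGWACAAKATMSGTTTMYGSTTGCYCTTYTAGRCTRWCGTC), then reverse for 5'→3'.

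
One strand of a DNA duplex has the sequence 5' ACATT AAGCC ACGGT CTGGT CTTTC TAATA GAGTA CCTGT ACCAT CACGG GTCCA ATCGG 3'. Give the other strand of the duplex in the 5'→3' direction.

Pairing A↔T and G↔C gives TGTAATTCGGTGCCAGACCAGAAAGATTATCTCATGGACATGGTAGTGCCCAGGTTAGCC, running 3'→5'. Reverse for the 5'→3' convention.

5'-CCGATTGGACCCGTGATGGTACAGGTACTCTATTAGAAAGACCAGACCGTGGCTTAATGT-3'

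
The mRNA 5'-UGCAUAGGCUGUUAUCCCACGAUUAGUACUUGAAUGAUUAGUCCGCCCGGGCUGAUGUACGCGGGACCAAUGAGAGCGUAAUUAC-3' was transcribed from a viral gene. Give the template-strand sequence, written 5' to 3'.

Replace U with T to get the coding DNA strand: TGCATAGGCTGTTATCCCACGATTAGTACTTGAATGATTAGTCCGCCCGGGCTGATGTACGCGGGACCAATGAGAGCGTAATTAC. The template strand is its reverse complement (complement ACGTATCCGACAATAGGGTGCTAATCATGAACTTACTAATCAGGCGGGCCCGACTACATGCGCCCTGGTTACTCTCGCATTAATG, then reverse).

5'-GTAATTACGCTCTCATTGGTCCCGCGTACATCAGCCCGGGCGGACTAATCATTCAAGTACTAATCGTGGGATAACAGCCTATGCA-3'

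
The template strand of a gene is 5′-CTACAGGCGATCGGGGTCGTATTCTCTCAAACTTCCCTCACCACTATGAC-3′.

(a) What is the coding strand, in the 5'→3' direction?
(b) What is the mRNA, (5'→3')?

(a) The coding strand is the reverse complement of the template: complement GATGTCCGCTAGCCCCAGCATAAGAGAGTTTGAAGGGAGTGGTGATACTG, then reverse.
(b) mRNA has the coding-strand sequence with T→U.

(a) 5′-GTCATAGTGGTGAGGGAAGTTTGAGAGAATACGACCCCGATCGCCTGTAG-3′
(b) 5'-GUCAUAGUGGUGAGGGAAGUUUGAGAGAAUACGACCCCGAUCGCCUGUAG-3'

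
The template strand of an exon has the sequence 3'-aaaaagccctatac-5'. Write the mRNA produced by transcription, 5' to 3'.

Reading the template 3'→5' as shown, RNA polymerase pairs each base (A→U, T→A, G↔C) to build mRNA 5'→3' directly.

5'-UUUUUCGGGAUAUG-3'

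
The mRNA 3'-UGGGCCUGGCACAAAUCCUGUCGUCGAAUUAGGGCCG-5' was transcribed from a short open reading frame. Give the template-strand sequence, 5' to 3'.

Written 5'→3' the mRNA is GCCGGGAUUAAGCUGCUGUCCUAAACACGGUCCGGGU, so the coding DNA strand is GCCGGGATTAAGCTGCTGTCCTAAACACGGTCCGGGT. The template is its reverse complement.

5'-ACCCGGACCGTGTTTAGGACAGCAGCTTAATCCCGGC-3'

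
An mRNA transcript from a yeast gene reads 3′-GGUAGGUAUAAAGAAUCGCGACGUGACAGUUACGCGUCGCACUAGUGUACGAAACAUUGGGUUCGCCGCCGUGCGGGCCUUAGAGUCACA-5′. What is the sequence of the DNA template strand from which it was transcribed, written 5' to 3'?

Written 5'→3' the mRNA is ACACUGAGAUUCCGGGCGUGCCGCCGCUUGGGUUACAAAGCAUGUGAUCACGCUGCGCAUUGACAGUGCAGCGCUAAGAAAUAUGGAUGG, so the coding DNA strand is ACACTGAGATTCCGGGCGTGCCGCCGCTTGGGTTACAAAGCATGTGATCACGCTGCGCATTGACAGTGCAGCGCTAAGAAATATGGATGG. The template is its reverse complement.

5′-CCATCCATATTTCTTAGCGCTGCACTGTCAATGCGCAGCGTGATCACATGCTTTGTAACCCAAGCGGCGGCACGCCCGGAATCTCAGTGT-3′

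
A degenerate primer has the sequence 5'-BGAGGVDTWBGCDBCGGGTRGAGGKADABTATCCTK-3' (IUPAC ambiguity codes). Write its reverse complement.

5'-MAGGATAVTHTMCCTCYACCCGVHGCVWAHBCCTCV-3'

Standard pairs A↔T, G↔C; ambiguity codes pair R↔Y, K↔M, W↔W, B↔V, D↔H. Complement (VCTCCBHAWVCGHVGCCCAYCTCCMTHTVATAGGAM), then reverse for 5'→3'.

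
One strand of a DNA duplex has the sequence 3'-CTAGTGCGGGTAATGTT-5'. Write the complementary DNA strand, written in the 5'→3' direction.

5'-GATCACGCCCATTACAA-3'

The strand is given 3'→5', so its complement runs 5'→3' in the same left-to-right order: pair each base A↔T, G↔C.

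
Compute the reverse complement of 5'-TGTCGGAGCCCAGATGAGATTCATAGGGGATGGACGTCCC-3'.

Reading the sequence 3'→5' and pairing each base (A↔T, G↔C) gives the reverse complement directly.

5'-GGGACGTCCATCCCCTATGAATCTCATCTGGGCTCCGACA-3'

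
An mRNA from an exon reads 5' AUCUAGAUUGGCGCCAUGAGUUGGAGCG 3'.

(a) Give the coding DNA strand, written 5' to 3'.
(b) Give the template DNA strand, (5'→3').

(a) 5'-ATCTAGATTGGCGCCATGAGTTGGAGCG-3'
(b) 5'-CGCTCCAACTCATGGCGCCAATCTAGAT-3'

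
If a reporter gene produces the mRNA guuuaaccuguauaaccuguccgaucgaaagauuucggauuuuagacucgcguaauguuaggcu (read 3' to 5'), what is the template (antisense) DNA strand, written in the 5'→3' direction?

Written 5'→3' the mRNA is UCGGAUUGUAAUGCGCUCAGAUUUUAGGCUUUAGAAAGCUAGCCUGUCCAAUAUGUCCAAUUUG, so the coding DNA strand is TCGGATTGTAATGCGCTCAGATTTTAGGCTTTAGAAAGCTAGCCTGTCCAATATGTCCAATTTG. The template is its reverse complement.

5'-CAAATTGGACATATTGGACAGGCTAGCTTTCTAAAGCCTAAAATCTGAGCGCATTACAATCCGA-3'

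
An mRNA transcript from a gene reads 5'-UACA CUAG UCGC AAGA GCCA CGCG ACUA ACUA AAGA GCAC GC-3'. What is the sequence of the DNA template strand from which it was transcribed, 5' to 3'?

Replace U with T to get the coding DNA strand: TACACTAGTCGCAAGAGCCACGCGACTAACTAAAGAGCACGC. The template strand is its reverse complement (complement ATGTGATCAGCGTTCTCGGTGCGCTGATTGATTTCTCGTGCG, then reverse).

5′-GCGTGCTCTTTAGTTAGTCGCGTGGCTCTTGCGACTAGTGTA-3′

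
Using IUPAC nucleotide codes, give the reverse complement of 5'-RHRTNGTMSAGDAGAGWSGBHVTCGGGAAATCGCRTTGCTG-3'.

Standard pairs A↔T, G↔C; ambiguity codes pair R↔Y, M↔K, W↔W, S↔S, B↔V, D↔H, N↔N. Complement (YDYANCAKSTCHTCTCWSCVDBAGCCCTTTAGCGYAACGAC), then reverse for 5'→3'.

5′-CAGCAAYGCGATTTCCCGABDVCSWCTCTHCTSKACNAYDY-3′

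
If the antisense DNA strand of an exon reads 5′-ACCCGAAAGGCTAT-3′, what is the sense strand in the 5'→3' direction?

5′-ATAGCCTTTCGGGT-3′

The coding strand is complementary and antiparallel to the template: take the complement (A↔T, G↔C) and reverse.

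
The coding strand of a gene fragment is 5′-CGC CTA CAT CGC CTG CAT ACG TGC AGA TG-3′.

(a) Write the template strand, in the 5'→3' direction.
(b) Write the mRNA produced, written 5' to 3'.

(a) 5′-CATCTGCACGTATGCAGGCGATGTAGGCG-3′
(b) 5'-CGCCUACAUCGCCUGCAUACGUGCAGAUG-3'

(a) The template strand is the reverse complement of the coding strand: complement GCGGATGTAGCGGACGTATGCACGTCTAC, then reverse.
(b) mRNA matches the coding strand with T→U.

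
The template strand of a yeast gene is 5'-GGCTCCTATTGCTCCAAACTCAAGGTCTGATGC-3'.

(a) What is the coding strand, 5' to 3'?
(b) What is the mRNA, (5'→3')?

(a) The coding strand is the reverse complement of the template: complement CCGAGGATAACGAGGTTTGAGTTCCAGACTACG, then reverse.
(b) mRNA has the coding-strand sequence with T→U.

(a) 5'-GCATCAGACCTTGAGTTTGGAGCAATAGGAGCC-3'
(b) 5'-GCAUCAGACCUUGAGUUUGGAGCAAUAGGAGCC-3'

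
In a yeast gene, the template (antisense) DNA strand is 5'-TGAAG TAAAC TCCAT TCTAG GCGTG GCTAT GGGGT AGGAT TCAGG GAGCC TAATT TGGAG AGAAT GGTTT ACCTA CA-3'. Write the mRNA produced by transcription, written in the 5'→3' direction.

The mRNA has the sequence of the coding strand (reverse complement of the template) with T→U. Reverse complement of TGAAGTAAACTCCATTCTAGGCGTGGCTATGGGGTAGGATTCAGGGAGCCTAATTTGGAGAGAATGGTTTACCTACA is TGTAGGTAAACCATTCTCTCCAAATTAGGCTCCCTGAATCCTACCCCATAGCCACGCCTAGAATGGAGTTTACTTCA; then T→U.

5'-UGUAGGUAAACCAUUCUCUCCAAAUUAGGCUCCCUGAAUCCUACCCCAUAGCCACGCCUAGAAUGGAGUUUACUUCA-3'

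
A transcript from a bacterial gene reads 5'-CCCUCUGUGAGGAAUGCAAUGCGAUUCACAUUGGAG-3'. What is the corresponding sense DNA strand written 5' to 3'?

The coding DNA strand has the same 5'→3' sequence as the mRNA with U replaced by T.

5'-CCCTCTGTGAGGAATGCAATGCGATTCACATTGGAG-3'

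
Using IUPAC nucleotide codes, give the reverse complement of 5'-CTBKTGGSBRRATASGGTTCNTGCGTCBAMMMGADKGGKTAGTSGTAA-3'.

5'-TTACSACTAMCCMHTCKKKTVGACGCANGAACCSTATYYVSCCAMVAG-3'

Standard pairs A↔T, G↔C; ambiguity codes pair R↔Y, M↔K, S↔S, B↔V, D↔H, N↔N. Complement (GAVMACCSVYYTATSCCAAGNACGCAGVTKKKCTHMCCMATCASCATT), then reverse for 5'→3'.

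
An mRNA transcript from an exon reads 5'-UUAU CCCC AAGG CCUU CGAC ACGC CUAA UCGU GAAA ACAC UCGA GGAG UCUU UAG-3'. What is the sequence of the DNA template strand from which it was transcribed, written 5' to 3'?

5'-CTAAAGACTCCTCGAGTGTTTTCACGATTAGGCGTGTCGAAGGCCTTGGGGATAA-3'

Replace U with T to get the coding DNA strand: TTATCCCCAAGGCCTTCGACACGCCTAATCGTGAAAACACTCGAGGAGTCTTTAG. The template strand is its reverse complement (complement AATAGGGGTTCCGGAAGCTGTGCGGATTAGCACTTTTGTGAGCTCCTCAGAAATC, then reverse).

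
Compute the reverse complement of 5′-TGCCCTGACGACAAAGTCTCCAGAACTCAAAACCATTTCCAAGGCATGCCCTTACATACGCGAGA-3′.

Complement each base (A↔T, G↔C): ACGGGACTGCTGTTTCAGAGGTCTTGAGTTTTGGTAAAGGTTCCGTACGGGAATGTATGCGCTCT. Then reverse.

5'-TCTCGCGTATGTAAGGGCATGCCTTGGAAATGGTTTTGAGTTCTGGAGACTTTGTCGTCAGGGCA-3'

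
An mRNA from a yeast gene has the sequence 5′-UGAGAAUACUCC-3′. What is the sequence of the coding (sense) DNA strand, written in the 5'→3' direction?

5'-TGAGAATACTCC-3'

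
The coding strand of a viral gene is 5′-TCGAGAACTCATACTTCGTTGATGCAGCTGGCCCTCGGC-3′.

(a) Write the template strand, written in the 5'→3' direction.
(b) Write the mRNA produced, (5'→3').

(a) The template strand is the reverse complement of the coding strand: complement AGCTCTTGAGTATGAAGCAACTACGTCGACCGGGAGCCG, then reverse.
(b) mRNA matches the coding strand with T→U.

(a) 5'-GCCGAGGGCCAGCTGCATCAACGAAGTATGAGTTCTCGA-3'
(b) 5'-UCGAGAACUCAUACUUCGUUGAUGCAGCUGGCCCUCGGC-3'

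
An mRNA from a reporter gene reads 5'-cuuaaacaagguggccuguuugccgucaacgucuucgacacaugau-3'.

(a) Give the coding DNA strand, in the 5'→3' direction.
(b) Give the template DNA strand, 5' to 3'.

(a) The coding strand matches the mRNA with U→T.
(b) The template strand is the reverse complement of the coding strand.

(a) 5'-CTTAAACAAGGTGGCCTGTTTGCCGTCAACGTCTTCGACACATGAT-3'
(b) 5'-ATCATGTGTCGAAGACGTTGACGGCAAACAGGCCACCTTGTTTAAG-3'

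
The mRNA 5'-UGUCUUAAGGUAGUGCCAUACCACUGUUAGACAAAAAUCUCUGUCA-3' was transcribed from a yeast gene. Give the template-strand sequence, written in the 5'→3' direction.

Replace U with T to get the coding DNA strand: TGTCTTAAGGTAGTGCCATACCACTGTTAGACAAAAATCTCTGTCA. The template strand is its reverse complement (complement ACAGAATTCCATCACGGTATGGTGACAATCTGTTTTTAGAGACAGT, then reverse).

5'-TGACAGAGATTTTTGTCTAACAGTGGTATGGCACTACCTTAAGACA-3'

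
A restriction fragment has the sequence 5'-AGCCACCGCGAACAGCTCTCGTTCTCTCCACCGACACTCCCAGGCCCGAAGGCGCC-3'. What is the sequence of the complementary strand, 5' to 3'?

The complement of AGCCACCGCGAACAGCTCTCGTTCTCTCCACCGACACTCCCAGGCCCGAAGGCGCC is TCGGTGGCGCTTGTCGAGAGCAAGAGAGGTGGCTGTGAGGGTCCGGGCTTCCGCGG (A↔T, G↔C). DNA strands are antiparallel, so the complementary strand runs 3'→5'; reversing gives the 5'→3' form.

5'-GGCGCCTTCGGGCCTGGGAGTGTCGGTGGAGAGAACGAGAGCTGTTCGCGGTGGCT-3'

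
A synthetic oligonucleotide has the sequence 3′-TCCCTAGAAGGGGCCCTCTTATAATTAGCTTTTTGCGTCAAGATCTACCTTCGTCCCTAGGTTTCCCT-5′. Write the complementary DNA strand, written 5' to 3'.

5'-AGGGATCTTCCCCGGGAGAATATTAATCGAAAAACGCAGTTCTAGATGGAAGCAGGGATCCAAAGGGA-3'

The strand is given 3'→5', so its complement runs 5'→3' in the same left-to-right order: pair each base A↔T, G↔C.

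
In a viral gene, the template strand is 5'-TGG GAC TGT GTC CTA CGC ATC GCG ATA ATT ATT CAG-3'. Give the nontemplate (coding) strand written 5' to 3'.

5′-CTGAATAATTATCGCGATGCGTAGGACACAGTCCCA-3′

The coding strand is complementary and antiparallel to the template: take the complement (A↔T, G↔C) and reverse.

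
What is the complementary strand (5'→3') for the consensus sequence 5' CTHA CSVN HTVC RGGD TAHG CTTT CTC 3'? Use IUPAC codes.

Standard pairs A↔T, G↔C; ambiguity codes pair R↔Y, S↔S, D↔H, V↔B, N↔N. Complement (GADTGSBNDABGYCCHATDCGAAAGAG), then reverse for 5'→3'.

5′-GAGAAAGCDTAHCCYGBADNBSGTDAG-3′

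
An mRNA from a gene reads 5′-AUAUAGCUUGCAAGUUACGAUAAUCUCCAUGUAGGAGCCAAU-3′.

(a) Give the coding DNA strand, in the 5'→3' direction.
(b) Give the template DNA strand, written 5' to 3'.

(a) The coding strand matches the mRNA with U→T.
(b) The template strand is the reverse complement of the coding strand.

(a) 5'-ATATAGCTTGCAAGTTACGATAATCTCCATGTAGGAGCCAAT-3'
(b) 5′-ATTGGCTCCTACATGGAGATTATCGTAACTTGCAAGCTATAT-3′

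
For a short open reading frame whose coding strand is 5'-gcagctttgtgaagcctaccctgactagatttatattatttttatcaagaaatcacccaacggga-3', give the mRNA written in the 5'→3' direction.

5'-GCAGCUUUGUGAAGCCUACCCUGACUAGAUUUAUAUUAUUUUUAUCAAGAAAUCACCCAACGGGA-3'

The mRNA is synthesized from the template strand, so it matches the coding strand with T replaced by U.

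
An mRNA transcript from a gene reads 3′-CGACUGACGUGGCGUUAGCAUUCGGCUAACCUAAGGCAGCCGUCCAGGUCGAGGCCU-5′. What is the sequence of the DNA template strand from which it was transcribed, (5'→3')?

5'-GCTGACTGCACCGCAATCGTAAGCCGATTGGATTCCGTCGGCAGGTCCAGCTCCGGA-3'

Written 5'→3' the mRNA is UCCGGAGCUGGACCUGCCGACGGAAUCCAAUCGGCUUACGAUUGCGGUGCAGUCAGC, so the coding DNA strand is TCCGGAGCTGGACCTGCCGACGGAATCCAATCGGCTTACGATTGCGGTGCAGTCAGC. The template is its reverse complement.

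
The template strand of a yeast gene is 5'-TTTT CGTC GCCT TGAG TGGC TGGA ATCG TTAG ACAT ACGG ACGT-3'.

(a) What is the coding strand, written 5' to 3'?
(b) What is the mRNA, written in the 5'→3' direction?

(a) 5′-ACGTCCGTATGTCTAACGATTCCAGCCACTCAAGGCGACGAAAA-3′
(b) 5'-ACGUCCGUAUGUCUAACGAUUCCAGCCACUCAAGGCGACGAAAA-3'

(a) The coding strand is the reverse complement of the template: complement AAAAGCAGCGGAACTCACCGACCTTAGCAATCTGTATGCCTGCA, then reverse.
(b) mRNA has the coding-strand sequence with T→U.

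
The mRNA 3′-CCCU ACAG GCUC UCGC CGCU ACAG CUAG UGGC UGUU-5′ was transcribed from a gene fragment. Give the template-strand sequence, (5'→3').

5'-GGGATGTCCGAGAGCGGCGATGTCGATCACCGACAA-3'

Written 5'→3' the mRNA is UUGUCGGUGAUCGACAUCGCCGCUCUCGGACAUCCC, so the coding DNA strand is TTGTCGGTGATCGACATCGCCGCTCTCGGACATCCC. The template is its reverse complement.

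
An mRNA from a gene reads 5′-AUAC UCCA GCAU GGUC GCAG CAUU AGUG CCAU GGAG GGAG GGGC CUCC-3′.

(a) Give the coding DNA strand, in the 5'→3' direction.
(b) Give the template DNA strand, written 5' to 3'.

(a) 5′-ATACTCCAGCATGGTCGCAGCATTAGTGCCATGGAGGGAGGGGCCTCC-3′
(b) 5′-GGAGGCCCCTCCCTCCATGGCACTAATGCTGCGACCATGCTGGAGTAT-3′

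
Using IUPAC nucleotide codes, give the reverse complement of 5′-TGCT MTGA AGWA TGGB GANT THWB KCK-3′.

Standard pairs A↔T, G↔C; ambiguity codes pair M↔K, W↔W, B↔V, H↔D, N↔N. Complement (ACGAKACTTCWTACCVCTNAADWVMGM), then reverse for 5'→3'.

5'-MGMVWDAANTCVCCATWCTTCAKAGCA-3'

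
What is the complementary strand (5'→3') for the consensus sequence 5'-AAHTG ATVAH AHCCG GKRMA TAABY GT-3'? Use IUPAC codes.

Standard pairs A↔T, G↔C; ambiguity codes pair R↔Y, M↔K, B↔V, H↔D. Complement (TTDACTABTDTDGGCCMYKTATTVRCA), then reverse for 5'→3'.

5'-ACRVTTATKYMCCGGDTDTBATCADTT-3'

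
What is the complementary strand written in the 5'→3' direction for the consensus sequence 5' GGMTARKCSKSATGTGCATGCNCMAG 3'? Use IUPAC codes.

5'-CTKGNGCATGCACATSMSGMYTAKCC-3'

Standard pairs A↔T, G↔C; ambiguity codes pair R↔Y, M↔K, S↔S, N↔N. Complement (CCKATYMGSMSTACACGTACGNGKTC), then reverse for 5'→3'.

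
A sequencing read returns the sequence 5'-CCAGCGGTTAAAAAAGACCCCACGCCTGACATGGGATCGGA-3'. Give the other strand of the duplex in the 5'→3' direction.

5'-TCCGATCCCATGTCAGGCGTGGGGTCTTTTTTAACCGCTGG-3'

Pairing A↔T and G↔C gives GGTCGCCAATTTTTTCTGGGGTGCGGACTGTACCCTAGCCT, running 3'→5'. Reverse for the 5'→3' convention.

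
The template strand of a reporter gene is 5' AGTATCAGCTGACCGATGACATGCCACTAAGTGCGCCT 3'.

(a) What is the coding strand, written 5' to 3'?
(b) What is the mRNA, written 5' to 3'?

(a) 5'-AGGCGCACTTAGTGGCATGTCATCGGTCAGCTGATACT-3'
(b) 5'-AGGCGCACUUAGUGGCAUGUCAUCGGUCAGCUGAUACU-3'

(a) The coding strand is the reverse complement of the template: complement TCATAGTCGACTGGCTACTGTACGGTGATTCACGCGGA, then reverse.
(b) mRNA has the coding-strand sequence with T→U.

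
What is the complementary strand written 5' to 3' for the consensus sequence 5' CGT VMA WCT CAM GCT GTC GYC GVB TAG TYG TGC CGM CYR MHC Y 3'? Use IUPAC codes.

5'-RGDKYRGKCGGCACRACTAVBCGRCGACAGCKTGAGWTKBACG-3'

Standard pairs A↔T, G↔C; ambiguity codes pair R↔Y, M↔K, W↔W, B↔V, H↔D. Complement (GCABKTWGAGTKCGACAGCRGCBVATCARCACGGCKGRYKDGR), then reverse for 5'→3'.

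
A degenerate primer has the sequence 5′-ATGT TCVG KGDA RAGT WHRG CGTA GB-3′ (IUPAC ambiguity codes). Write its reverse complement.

Standard pairs A↔T, G↔C; ambiguity codes pair R↔Y, K↔M, W↔W, B↔V, D↔H. Complement (TACAAGBCMCHTYTCAWDYCGCATCV), then reverse for 5'→3'.

5'-VCTACGCYDWACTYTHCMCBGAACAT-3'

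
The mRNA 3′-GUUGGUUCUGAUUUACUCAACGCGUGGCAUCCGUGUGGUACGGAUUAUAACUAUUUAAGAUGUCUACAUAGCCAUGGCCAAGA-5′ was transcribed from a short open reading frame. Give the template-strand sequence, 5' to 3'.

5'-CAACCAAGACTAAATGAGTTGCGCACCGTAGGCACACCATGCCTAATATTGATAAATTCTACAGATGTATCGGTACCGGTTCT-3'

Written 5'→3' the mRNA is AGAACCGGUACCGAUACAUCUGUAGAAUUUAUCAAUAUUAGGCAUGGUGUGCCUACGGUGCGCAACUCAUUUAGUCUUGGUUG, so the coding DNA strand is AGAACCGGTACCGATACATCTGTAGAATTTATCAATATTAGGCATGGTGTGCCTACGGTGCGCAACTCATTTAGTCTTGGTTG. The template is its reverse complement.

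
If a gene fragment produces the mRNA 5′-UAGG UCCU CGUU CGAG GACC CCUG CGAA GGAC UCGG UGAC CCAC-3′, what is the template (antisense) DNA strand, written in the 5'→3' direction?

Replace U with T to get the coding DNA strand: TAGGTCCTCGTTCGAGGACCCCTGCGAAGGACTCGGTGACCCAC. The template strand is its reverse complement (complement ATCCAGGAGCAAGCTCCTGGGGACGCTTCCTGAGCCACTGGGTG, then reverse).

5'-GTGGGTCACCGAGTCCTTCGCAGGGGTCCTCGAACGAGGACCTA-3'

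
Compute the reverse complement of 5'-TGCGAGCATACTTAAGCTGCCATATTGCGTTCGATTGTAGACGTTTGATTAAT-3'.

5'-ATTAATCAAACGTCTACAATCGAACGCAATATGGCAGCTTAAGTATGCTCGCA-3'

Complement each base (A↔T, G↔C): ACGCTCGTATGAATTCGACGGTATAACGCAAGCTAACATCTGCAAACTAATTA. Then reverse.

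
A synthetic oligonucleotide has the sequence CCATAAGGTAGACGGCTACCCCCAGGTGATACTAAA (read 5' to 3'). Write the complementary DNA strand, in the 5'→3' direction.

5'-TTTAGTATCACCTGGGGGTAGCCGTCTACCTTATGG-3'

The complement of CCATAAGGTAGACGGCTACCCCCAGGTGATACTAAA is GGTATTCCATCTGCCGATGGGGGTCCACTATGATTT (A↔T, G↔C). DNA strands are antiparallel, so the complementary strand runs 3'→5'; reversing gives the 5'→3' form.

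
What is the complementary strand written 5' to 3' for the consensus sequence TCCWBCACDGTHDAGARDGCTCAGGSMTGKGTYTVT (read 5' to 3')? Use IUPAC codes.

5′-ABARACMCAKSCCTGAGCHYTCTHDACHGTGVWGGA-3′

Standard pairs A↔T, G↔C; ambiguity codes pair R↔Y, M↔K, W↔W, S↔S, B↔V, D↔H. Complement (AGGWVGTGHCADHTCTYHCGAGTCCSKACMCARABA), then reverse for 5'→3'.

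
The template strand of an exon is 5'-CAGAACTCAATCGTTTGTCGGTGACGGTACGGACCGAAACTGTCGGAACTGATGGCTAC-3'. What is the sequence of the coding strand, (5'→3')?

The coding strand is complementary and antiparallel to the template: take the complement (A↔T, G↔C) and reverse.

5′-GTAGCCATCAGTTCCGACAGTTTCGGTCCGTACCGTCACCGACAAACGATTGAGTTCTG-3′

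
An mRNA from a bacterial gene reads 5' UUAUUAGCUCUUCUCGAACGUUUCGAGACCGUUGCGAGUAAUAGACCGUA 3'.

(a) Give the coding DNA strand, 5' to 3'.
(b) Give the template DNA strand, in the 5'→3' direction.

(a) 5'-TTATTAGCTCTTCTCGAACGTTTCGAGACCGTTGCGAGTAATAGACCGTA-3'
(b) 5′-TACGGTCTATTACTCGCAACGGTCTCGAAACGTTCGAGAAGAGCTAATAA-3′

(a) The coding strand matches the mRNA with U→T.
(b) The template strand is the reverse complement of the coding strand.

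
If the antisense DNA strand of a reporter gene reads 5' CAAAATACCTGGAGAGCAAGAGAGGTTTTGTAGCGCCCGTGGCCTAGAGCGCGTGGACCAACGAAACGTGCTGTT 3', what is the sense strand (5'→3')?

5′-AACAGCACGTTTCGTTGGTCCACGCGCTCTAGGCCACGGGCGCTACAAAACCTCTCTTGCTCTCCAGGTATTTTG-3′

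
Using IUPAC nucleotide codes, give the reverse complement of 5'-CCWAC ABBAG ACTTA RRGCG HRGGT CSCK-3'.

5'-MGSGACCYDCGCYYTAAGTCTVVTGTWGG-3'

Standard pairs A↔T, G↔C; ambiguity codes pair R↔Y, K↔M, W↔W, S↔S, B↔V, H↔D. Complement (GGWTGTVVTCTGAATYYCGCDYCCAGSGM), then reverse for 5'→3'.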